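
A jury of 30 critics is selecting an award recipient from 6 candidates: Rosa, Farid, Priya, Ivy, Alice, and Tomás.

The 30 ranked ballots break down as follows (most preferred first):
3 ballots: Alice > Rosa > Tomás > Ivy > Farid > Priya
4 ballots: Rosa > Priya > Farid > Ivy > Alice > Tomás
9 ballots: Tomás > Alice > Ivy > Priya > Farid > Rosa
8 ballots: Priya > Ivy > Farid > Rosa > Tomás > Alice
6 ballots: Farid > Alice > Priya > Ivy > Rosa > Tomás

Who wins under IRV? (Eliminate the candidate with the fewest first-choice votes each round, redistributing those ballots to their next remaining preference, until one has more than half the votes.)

Priya

Round 1: Rosa 4, Farid 6, Priya 8, Ivy 0, Alice 3, Tomás 9. Ivy eliminated.
Round 2: Rosa 4, Farid 6, Priya 8, Alice 3, Tomás 9. Alice eliminated.
Round 3: Rosa 7, Farid 6, Priya 8, Tomás 9. Farid eliminated.
Round 4: Rosa 7, Priya 14, Tomás 9. Rosa eliminated.
Round 5: Priya 18, Tomás 12. Priya has a majority (≥16).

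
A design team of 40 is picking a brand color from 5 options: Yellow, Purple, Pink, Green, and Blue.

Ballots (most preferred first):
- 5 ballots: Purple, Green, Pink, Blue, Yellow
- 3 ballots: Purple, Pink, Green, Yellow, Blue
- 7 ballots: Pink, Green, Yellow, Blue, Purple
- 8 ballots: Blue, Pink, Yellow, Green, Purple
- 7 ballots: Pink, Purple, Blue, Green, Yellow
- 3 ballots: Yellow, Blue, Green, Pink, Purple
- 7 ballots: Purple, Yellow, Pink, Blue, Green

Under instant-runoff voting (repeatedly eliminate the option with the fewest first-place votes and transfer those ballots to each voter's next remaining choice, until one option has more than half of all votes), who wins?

Pink

Round 1: Yellow 3, Purple 15, Pink 14, Green 0, Blue 8. Green eliminated.
Round 2: Yellow 3, Purple 15, Pink 14, Blue 8. Yellow eliminated.
Round 3: Purple 15, Pink 14, Blue 11. Blue eliminated.
Round 4: Purple 15, Pink 25. Pink has a majority (≥21).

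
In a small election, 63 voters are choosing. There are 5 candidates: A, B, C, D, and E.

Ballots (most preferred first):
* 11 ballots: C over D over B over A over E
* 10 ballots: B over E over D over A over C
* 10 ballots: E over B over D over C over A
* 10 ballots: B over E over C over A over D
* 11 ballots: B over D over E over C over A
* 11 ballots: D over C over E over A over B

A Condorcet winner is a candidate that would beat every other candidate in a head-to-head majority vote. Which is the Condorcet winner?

B

B vs A: 52–11
B vs C: 41–22
B vs D: 41–22
B vs E: 42–21
B beats every other candidate.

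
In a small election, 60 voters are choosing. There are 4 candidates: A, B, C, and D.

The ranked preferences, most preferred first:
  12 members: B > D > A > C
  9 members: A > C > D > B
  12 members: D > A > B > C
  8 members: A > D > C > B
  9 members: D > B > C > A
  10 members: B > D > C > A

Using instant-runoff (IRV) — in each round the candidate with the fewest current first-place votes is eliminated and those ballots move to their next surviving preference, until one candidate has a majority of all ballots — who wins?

Round 1: A 17, B 22, C 0, D 21. C eliminated.
Round 2: A 17, B 22, D 21. A eliminated.
Round 3: B 22, D 38. D has a majority (≥31).

D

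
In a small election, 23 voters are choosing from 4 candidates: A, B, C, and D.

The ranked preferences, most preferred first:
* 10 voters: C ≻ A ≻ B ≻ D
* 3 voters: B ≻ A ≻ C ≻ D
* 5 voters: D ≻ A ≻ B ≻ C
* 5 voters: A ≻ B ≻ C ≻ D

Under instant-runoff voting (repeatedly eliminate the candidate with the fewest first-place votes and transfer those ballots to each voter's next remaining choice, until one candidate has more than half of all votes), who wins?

Round 1: A 5, B 3, C 10, D 5. B eliminated.
Round 2: A 8, C 10, D 5. D eliminated.
Round 3: A 13, C 10. A has a majority (≥12).

A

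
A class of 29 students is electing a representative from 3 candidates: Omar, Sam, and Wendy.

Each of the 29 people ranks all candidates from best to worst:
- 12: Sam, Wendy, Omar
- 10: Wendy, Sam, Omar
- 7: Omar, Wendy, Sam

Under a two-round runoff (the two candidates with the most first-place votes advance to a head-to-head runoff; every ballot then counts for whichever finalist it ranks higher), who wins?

Round 1 first-place votes: Omar 7, Sam 12, Wendy 10. Sam and Wendy advance.
Runoff: Sam is ranked above Wendy on 12 ballots, Wendy above Sam on 17.

Wendy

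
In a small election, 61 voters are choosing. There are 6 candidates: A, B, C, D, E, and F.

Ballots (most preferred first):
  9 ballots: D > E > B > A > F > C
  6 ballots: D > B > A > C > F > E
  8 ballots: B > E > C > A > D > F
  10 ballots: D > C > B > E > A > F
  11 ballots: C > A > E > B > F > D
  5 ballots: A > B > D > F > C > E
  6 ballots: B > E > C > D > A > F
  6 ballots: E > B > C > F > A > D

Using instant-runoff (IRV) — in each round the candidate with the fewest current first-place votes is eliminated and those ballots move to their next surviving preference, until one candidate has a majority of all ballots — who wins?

B

Round 1: A 5, B 14, C 11, D 25, E 6, F 0. F eliminated.
Round 2: A 5, B 14, C 11, D 25, E 6. A eliminated.
Round 3: B 19, C 11, D 25, E 6. E eliminated.
Round 4: B 25, C 11, D 25. C eliminated.
Round 5: B 36, D 25. B has a majority (≥31).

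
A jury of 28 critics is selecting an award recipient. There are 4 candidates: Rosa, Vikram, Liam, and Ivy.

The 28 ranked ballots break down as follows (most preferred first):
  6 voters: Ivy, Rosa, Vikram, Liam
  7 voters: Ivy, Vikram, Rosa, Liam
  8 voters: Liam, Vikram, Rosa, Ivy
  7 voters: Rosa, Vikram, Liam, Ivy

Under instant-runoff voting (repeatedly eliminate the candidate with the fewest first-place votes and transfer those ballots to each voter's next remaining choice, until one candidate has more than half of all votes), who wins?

Liam

Round 1: Rosa 7, Vikram 0, Liam 8, Ivy 13. Vikram eliminated.
Round 2: Rosa 7, Liam 8, Ivy 13. Rosa eliminated.
Round 3: Liam 15, Ivy 13. Liam has a majority (≥15).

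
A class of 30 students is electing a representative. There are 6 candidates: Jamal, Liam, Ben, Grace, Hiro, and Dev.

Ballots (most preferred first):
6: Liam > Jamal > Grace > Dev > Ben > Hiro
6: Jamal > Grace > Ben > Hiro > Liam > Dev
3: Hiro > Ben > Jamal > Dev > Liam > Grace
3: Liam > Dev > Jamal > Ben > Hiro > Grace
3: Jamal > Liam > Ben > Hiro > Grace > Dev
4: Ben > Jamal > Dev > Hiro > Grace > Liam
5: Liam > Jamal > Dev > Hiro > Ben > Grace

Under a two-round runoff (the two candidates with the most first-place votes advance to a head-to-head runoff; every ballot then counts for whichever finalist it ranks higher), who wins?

Jamal

Round 1 first-place votes: Jamal 9, Liam 14, Ben 4, Grace 0, Hiro 3, Dev 0. Liam and Jamal advance.
Runoff: Liam is ranked above Jamal on 14 ballots, Jamal above Liam on 16.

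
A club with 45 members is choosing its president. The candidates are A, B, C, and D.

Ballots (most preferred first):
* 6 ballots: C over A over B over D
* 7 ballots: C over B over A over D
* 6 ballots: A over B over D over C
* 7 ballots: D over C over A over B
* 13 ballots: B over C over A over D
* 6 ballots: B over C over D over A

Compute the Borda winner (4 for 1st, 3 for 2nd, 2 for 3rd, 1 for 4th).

A: 6×3 + 7×2 + 6×4 + 7×2 + 13×2 + 6×1 = 102
B: 6×2 + 7×3 + 6×3 + 7×1 + 13×4 + 6×4 = 134
C: 6×4 + 7×4 + 6×1 + 7×3 + 13×3 + 6×3 = 136
D: 6×1 + 7×1 + 6×2 + 7×4 + 13×1 + 6×2 = 78

C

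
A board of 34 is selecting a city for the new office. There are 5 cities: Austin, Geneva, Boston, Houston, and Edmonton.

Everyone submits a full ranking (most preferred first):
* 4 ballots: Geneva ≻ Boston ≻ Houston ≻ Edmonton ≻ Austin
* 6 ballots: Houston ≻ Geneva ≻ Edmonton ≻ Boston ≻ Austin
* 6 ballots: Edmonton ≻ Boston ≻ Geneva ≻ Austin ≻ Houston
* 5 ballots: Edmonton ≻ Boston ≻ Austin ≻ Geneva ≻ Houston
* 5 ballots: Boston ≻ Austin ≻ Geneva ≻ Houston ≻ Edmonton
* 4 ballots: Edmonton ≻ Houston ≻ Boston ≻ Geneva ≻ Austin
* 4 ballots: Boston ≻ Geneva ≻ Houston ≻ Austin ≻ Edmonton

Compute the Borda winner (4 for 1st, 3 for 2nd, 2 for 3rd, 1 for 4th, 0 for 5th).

Boston

Austin: 4×0 + 6×0 + 6×1 + 5×2 + 5×3 + 4×0 + 4×1 = 35
Geneva: 4×4 + 6×3 + 6×2 + 5×1 + 5×2 + 4×1 + 4×3 = 77
Boston: 4×3 + 6×1 + 6×3 + 5×3 + 5×4 + 4×2 + 4×4 = 95
Houston: 4×2 + 6×4 + 6×0 + 5×0 + 5×1 + 4×3 + 4×2 = 57
Edmonton: 4×1 + 6×2 + 6×4 + 5×4 + 5×0 + 4×4 + 4×0 = 76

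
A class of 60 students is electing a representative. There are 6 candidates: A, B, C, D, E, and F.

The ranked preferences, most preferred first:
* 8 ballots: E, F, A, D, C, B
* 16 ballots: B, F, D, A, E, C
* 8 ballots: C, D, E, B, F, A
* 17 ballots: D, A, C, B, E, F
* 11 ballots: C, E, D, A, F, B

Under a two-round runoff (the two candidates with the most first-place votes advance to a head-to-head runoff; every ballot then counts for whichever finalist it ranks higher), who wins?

Round 1 first-place votes: A 0, B 16, C 19, D 17, E 8, F 0. C and D advance.
Runoff: C is ranked above D on 19 ballots, D above C on 41.

D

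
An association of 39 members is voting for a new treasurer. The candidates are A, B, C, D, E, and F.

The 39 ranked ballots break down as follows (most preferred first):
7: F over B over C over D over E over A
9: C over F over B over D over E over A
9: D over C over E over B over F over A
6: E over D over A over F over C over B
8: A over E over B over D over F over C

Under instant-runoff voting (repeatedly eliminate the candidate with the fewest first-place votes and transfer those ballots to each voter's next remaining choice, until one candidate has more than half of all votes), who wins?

Round 1: A 8, B 0, C 9, D 9, E 6, F 7. B eliminated.
Round 2: A 8, C 9, D 9, E 6, F 7. E eliminated.
Round 3: A 8, C 9, D 15, F 7. F eliminated.
Round 4: A 8, C 16, D 15. A eliminated.
Round 5: C 16, D 23. D has a majority (≥20).

D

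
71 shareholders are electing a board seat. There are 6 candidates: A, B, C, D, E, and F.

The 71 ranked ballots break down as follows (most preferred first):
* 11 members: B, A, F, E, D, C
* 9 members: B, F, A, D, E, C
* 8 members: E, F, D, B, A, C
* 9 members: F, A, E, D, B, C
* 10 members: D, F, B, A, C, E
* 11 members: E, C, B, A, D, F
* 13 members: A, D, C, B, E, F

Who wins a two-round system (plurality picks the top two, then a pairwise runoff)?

Round 1 first-place votes: A 13, B 20, C 0, D 10, E 19, F 9. B and E advance.
Runoff: B is ranked above E on 43 ballots, E above B on 28.

B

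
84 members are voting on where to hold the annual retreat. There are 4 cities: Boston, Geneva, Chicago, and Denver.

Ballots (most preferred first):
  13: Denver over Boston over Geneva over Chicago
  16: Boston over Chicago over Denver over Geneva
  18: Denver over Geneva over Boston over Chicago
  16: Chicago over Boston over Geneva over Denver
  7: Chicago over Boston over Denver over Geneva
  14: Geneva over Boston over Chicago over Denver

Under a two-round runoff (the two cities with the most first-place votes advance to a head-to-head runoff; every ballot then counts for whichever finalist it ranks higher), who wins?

Chicago

Round 1 first-place votes: Boston 16, Geneva 14, Chicago 23, Denver 31. Denver and Chicago advance.
Runoff: Denver is ranked above Chicago on 31 ballots, Chicago above Denver on 53.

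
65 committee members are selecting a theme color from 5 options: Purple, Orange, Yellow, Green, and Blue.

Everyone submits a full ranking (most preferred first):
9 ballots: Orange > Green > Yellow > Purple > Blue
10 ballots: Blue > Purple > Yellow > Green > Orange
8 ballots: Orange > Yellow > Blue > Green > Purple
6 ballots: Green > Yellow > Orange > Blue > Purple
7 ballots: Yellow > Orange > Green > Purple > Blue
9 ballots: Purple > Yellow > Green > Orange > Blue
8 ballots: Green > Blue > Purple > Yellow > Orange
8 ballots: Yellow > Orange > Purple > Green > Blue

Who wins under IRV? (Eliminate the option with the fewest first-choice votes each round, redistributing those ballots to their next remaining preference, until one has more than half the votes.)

Yellow

Round 1: Purple 9, Orange 17, Yellow 15, Green 14, Blue 10. Purple eliminated.
Round 2: Orange 17, Yellow 24, Green 14, Blue 10. Blue eliminated.
Round 3: Orange 17, Yellow 34, Green 14. Yellow has a majority (≥33).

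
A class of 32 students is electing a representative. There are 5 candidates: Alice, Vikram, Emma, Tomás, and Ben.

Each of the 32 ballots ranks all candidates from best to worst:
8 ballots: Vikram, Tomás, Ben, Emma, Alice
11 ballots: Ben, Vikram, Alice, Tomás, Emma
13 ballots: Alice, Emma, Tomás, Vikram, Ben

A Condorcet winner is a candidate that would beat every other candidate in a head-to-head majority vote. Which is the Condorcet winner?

Vikram vs Alice: 19–13
Vikram vs Emma: 19–13
Vikram vs Tomás: 19–13
Vikram vs Ben: 21–11
Vikram beats every other candidate.

Vikram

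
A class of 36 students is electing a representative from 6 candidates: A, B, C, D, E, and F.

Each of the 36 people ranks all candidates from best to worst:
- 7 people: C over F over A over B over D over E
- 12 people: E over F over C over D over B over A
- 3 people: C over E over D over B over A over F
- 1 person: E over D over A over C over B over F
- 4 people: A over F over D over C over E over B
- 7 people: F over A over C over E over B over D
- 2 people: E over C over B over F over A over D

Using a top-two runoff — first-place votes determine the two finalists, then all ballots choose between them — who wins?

Round 1 first-place votes: A 4, B 0, C 10, D 0, E 15, F 7. E and C advance.
Runoff: E is ranked above C on 15 ballots, C above E on 21.

C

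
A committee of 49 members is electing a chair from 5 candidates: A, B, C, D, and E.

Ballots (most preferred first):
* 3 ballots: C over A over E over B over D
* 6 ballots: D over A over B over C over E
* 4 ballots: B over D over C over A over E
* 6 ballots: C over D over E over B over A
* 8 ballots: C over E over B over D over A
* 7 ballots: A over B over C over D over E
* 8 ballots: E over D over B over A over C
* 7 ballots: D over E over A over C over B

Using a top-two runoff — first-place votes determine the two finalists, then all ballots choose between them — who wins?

D

Round 1 first-place votes: A 7, B 4, C 17, D 13, E 8. C and D advance.
Runoff: C is ranked above D on 24 ballots, D above C on 25.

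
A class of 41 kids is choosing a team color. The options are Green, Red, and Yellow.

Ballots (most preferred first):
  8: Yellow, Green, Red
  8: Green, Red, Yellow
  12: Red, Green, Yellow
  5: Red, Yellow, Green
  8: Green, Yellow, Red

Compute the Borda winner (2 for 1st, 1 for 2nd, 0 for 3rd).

Green

Green: 8×1 + 8×2 + 12×1 + 5×0 + 8×2 = 52
Red: 8×0 + 8×1 + 12×2 + 5×2 + 8×0 = 42
Yellow: 8×2 + 8×0 + 12×0 + 5×1 + 8×1 = 29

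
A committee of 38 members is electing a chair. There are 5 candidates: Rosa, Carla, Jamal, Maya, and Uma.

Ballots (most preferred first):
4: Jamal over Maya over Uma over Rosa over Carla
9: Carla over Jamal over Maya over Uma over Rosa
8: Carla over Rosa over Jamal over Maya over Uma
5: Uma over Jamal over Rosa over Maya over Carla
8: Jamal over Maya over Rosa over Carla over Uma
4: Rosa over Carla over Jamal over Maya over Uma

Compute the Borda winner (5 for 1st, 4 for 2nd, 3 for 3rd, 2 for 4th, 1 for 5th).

Rosa: 4×2 + 9×1 + 8×4 + 5×3 + 8×3 + 4×5 = 108
Carla: 4×1 + 9×5 + 8×5 + 5×1 + 8×2 + 4×4 = 126
Jamal: 4×5 + 9×4 + 8×3 + 5×4 + 8×5 + 4×3 = 152
Maya: 4×4 + 9×3 + 8×2 + 5×2 + 8×4 + 4×2 = 109
Uma: 4×3 + 9×2 + 8×1 + 5×5 + 8×1 + 4×1 = 75

Jamal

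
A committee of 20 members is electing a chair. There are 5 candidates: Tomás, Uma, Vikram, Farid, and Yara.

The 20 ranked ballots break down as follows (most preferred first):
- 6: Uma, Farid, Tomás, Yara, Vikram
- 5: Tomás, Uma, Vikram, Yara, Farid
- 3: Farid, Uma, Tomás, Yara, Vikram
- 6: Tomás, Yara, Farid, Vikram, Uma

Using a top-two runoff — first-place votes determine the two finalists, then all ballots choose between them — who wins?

Tomás

Round 1 first-place votes: Tomás 11, Uma 6, Vikram 0, Farid 3, Yara 0. Tomás and Uma advance.
Runoff: Tomás is ranked above Uma on 11 ballots, Uma above Tomás on 9.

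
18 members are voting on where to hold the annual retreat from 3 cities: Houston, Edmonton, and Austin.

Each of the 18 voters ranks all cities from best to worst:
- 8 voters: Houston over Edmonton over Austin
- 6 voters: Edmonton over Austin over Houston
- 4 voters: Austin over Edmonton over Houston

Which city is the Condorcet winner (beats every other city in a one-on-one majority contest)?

Edmonton

Edmonton vs Houston: 10–8
Edmonton vs Austin: 14–4
Edmonton beats every other city.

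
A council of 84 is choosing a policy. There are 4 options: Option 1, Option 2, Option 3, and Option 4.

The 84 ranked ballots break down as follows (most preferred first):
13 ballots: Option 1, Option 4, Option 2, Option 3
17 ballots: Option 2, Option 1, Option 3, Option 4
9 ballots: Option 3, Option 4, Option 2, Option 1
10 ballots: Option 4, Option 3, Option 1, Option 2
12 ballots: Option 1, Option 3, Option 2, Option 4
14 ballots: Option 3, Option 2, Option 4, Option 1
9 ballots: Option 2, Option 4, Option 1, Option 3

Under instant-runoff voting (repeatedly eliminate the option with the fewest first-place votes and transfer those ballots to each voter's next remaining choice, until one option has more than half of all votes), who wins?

Round 1: Option 1 25, Option 2 26, Option 3 23, Option 4 10. Option 4 eliminated.
Round 2: Option 1 25, Option 2 26, Option 3 33. Option 1 eliminated.
Round 3: Option 2 39, Option 3 45. Option 3 has a majority (≥43).

Option 3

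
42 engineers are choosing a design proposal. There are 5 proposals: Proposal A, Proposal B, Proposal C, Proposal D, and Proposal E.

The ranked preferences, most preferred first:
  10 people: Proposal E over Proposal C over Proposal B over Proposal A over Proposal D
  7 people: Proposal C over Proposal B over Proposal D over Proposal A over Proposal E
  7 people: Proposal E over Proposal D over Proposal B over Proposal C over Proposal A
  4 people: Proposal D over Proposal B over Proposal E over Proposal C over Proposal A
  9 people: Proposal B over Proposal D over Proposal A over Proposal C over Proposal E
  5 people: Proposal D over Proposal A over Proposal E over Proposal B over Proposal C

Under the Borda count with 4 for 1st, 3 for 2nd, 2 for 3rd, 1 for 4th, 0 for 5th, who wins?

Proposal A: 10×1 + 7×1 + 7×0 + 4×0 + 9×2 + 5×3 = 50
Proposal B: 10×2 + 7×3 + 7×2 + 4×3 + 9×4 + 5×1 = 108
Proposal C: 10×3 + 7×4 + 7×1 + 4×1 + 9×1 + 5×0 = 78
Proposal D: 10×0 + 7×2 + 7×3 + 4×4 + 9×3 + 5×4 = 98
Proposal E: 10×4 + 7×0 + 7×4 + 4×2 + 9×0 + 5×2 = 86

Proposal B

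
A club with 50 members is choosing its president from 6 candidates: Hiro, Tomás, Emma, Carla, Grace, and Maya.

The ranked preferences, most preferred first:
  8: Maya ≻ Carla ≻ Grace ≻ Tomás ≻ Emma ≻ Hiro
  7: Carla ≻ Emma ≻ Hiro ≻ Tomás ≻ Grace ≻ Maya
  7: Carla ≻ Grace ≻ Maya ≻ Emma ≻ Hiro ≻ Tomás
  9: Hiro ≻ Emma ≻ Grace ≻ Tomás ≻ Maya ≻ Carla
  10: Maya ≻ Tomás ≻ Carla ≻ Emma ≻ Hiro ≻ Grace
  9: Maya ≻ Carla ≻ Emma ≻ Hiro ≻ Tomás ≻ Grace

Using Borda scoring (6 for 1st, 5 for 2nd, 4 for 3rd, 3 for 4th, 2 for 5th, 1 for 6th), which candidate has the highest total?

Hiro: 8×1 + 7×4 + 7×2 + 9×6 + 10×2 + 9×3 = 151
Tomás: 8×3 + 7×3 + 7×1 + 9×3 + 10×5 + 9×2 = 147
Emma: 8×2 + 7×5 + 7×3 + 9×5 + 10×3 + 9×4 = 183
Carla: 8×5 + 7×6 + 7×6 + 9×1 + 10×4 + 9×5 = 218
Grace: 8×4 + 7×2 + 7×5 + 9×4 + 10×1 + 9×1 = 136
Maya: 8×6 + 7×1 + 7×4 + 9×2 + 10×6 + 9×6 = 215

Carla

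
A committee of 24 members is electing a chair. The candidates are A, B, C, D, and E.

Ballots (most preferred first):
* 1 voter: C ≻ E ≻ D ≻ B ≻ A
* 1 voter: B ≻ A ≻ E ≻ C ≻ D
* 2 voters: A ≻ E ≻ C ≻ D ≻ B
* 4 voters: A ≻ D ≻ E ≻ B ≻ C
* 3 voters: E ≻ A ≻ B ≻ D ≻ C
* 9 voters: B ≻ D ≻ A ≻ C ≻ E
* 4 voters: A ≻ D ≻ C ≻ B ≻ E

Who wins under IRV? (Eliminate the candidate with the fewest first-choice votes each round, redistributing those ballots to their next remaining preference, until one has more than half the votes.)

Round 1: A 10, B 10, C 1, D 0, E 3. D eliminated.
Round 2: A 10, B 10, C 1, E 3. C eliminated.
Round 3: A 10, B 10, E 4. E eliminated.
Round 4: A 13, B 11. A has a majority (≥13).

A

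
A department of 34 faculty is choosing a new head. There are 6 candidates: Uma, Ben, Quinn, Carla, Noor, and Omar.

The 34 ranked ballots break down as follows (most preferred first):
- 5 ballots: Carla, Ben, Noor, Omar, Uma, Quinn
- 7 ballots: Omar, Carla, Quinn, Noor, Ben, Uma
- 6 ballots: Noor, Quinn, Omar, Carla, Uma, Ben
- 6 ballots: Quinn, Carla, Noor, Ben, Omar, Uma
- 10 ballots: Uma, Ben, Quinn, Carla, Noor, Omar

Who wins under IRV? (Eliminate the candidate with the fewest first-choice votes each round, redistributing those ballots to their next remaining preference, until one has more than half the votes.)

Noor

Round 1: Uma 10, Ben 0, Quinn 6, Carla 5, Noor 6, Omar 7. Ben eliminated.
Round 2: Uma 10, Quinn 6, Carla 5, Noor 6, Omar 7. Carla eliminated.
Round 3: Uma 10, Quinn 6, Noor 11, Omar 7. Quinn eliminated.
Round 4: Uma 10, Noor 17, Omar 7. Omar eliminated.
Round 5: Uma 10, Noor 24. Noor has a majority (≥18).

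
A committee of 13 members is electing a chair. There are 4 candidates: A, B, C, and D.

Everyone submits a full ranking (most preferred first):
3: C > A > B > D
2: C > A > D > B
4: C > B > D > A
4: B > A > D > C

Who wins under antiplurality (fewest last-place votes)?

Last-place votes: A 4, B 2, C 4, D 3.

B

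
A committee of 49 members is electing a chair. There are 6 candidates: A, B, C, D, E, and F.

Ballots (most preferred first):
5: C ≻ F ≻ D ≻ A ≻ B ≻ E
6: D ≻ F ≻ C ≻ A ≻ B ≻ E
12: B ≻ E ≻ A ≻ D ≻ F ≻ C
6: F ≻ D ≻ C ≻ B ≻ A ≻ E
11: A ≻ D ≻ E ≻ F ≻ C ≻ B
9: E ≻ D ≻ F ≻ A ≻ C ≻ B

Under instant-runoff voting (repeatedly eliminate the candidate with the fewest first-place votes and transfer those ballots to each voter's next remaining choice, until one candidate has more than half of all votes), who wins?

Round 1: A 11, B 12, C 5, D 6, E 9, F 6. C eliminated.
Round 2: A 11, B 12, D 6, E 9, F 11. D eliminated.
Round 3: A 11, B 12, E 9, F 17. E eliminated.
Round 4: A 11, B 12, F 26. F has a majority (≥25).

F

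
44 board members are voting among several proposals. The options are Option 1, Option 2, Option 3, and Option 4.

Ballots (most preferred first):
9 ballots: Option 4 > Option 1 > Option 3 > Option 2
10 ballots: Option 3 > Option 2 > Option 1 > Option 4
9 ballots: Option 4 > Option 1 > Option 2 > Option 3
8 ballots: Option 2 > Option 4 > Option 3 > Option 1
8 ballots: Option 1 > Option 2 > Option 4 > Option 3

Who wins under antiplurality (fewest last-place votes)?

Last-place votes: Option 1 8, Option 2 9, Option 3 17, Option 4 10.

Option 1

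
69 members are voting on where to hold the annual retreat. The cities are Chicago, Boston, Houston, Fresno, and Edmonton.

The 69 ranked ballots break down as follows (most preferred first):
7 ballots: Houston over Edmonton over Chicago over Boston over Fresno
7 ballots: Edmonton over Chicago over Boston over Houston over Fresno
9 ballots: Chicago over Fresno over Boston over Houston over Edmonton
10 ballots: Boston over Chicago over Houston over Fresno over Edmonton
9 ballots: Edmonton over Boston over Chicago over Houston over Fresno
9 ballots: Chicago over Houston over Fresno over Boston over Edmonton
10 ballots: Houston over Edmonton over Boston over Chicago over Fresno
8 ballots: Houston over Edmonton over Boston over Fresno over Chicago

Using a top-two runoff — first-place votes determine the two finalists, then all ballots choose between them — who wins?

Round 1 first-place votes: Chicago 18, Boston 10, Houston 25, Fresno 0, Edmonton 16. Houston and Chicago advance.
Runoff: Houston is ranked above Chicago on 25 ballots, Chicago above Houston on 44.

Chicago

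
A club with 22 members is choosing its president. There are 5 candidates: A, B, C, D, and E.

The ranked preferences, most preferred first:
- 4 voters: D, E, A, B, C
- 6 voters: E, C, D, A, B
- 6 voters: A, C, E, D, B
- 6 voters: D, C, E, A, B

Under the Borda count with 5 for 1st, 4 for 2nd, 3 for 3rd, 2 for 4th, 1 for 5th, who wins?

E

A: 4×3 + 6×2 + 6×5 + 6×2 = 66
B: 4×2 + 6×1 + 6×1 + 6×1 = 26
C: 4×1 + 6×4 + 6×4 + 6×4 = 76
D: 4×5 + 6×3 + 6×2 + 6×5 = 80
E: 4×4 + 6×5 + 6×3 + 6×3 = 82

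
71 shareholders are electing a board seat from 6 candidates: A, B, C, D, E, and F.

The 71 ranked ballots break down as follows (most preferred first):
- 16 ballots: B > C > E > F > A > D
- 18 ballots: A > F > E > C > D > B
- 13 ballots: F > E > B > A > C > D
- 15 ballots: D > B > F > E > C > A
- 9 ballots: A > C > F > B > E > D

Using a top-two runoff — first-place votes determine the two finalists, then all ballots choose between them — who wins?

Round 1 first-place votes: A 27, B 16, C 0, D 15, E 0, F 13. A and B advance.
Runoff: A is ranked above B on 27 ballots, B above A on 44.

B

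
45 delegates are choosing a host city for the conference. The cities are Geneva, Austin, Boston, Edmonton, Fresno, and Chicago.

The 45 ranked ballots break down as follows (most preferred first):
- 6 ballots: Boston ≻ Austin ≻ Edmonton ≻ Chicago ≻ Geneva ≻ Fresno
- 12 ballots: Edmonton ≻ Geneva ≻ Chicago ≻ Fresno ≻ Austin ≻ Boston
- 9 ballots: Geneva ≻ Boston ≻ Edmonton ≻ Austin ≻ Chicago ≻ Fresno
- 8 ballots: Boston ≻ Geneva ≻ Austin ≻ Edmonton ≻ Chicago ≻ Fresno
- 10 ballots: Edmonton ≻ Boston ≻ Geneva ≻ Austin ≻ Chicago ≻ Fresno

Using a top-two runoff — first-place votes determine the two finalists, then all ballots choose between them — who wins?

Boston

Round 1 first-place votes: Geneva 9, Austin 0, Boston 14, Edmonton 22, Fresno 0, Chicago 0. Edmonton and Boston advance.
Runoff: Edmonton is ranked above Boston on 22 ballots, Boston above Edmonton on 23.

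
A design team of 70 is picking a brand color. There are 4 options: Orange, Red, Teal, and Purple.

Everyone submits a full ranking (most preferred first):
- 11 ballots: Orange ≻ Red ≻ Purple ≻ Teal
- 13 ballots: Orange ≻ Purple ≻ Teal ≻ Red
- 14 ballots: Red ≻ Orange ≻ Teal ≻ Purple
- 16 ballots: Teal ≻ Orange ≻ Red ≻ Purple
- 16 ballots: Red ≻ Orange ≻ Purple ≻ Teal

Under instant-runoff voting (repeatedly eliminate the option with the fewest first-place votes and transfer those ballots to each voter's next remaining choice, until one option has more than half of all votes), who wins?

Orange

Round 1: Orange 24, Red 30, Teal 16, Purple 0. Purple eliminated.
Round 2: Orange 24, Red 30, Teal 16. Teal eliminated.
Round 3: Orange 40, Red 30. Orange has a majority (≥36).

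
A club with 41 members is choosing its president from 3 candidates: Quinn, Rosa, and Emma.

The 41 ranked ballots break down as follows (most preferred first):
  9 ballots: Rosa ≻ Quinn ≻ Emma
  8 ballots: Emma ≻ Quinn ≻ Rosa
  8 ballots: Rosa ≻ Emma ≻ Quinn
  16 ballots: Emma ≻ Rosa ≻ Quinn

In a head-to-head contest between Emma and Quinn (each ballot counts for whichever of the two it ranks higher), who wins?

Emma

Emma is ranked above Quinn on 32 ballots; Quinn above Emma on 9.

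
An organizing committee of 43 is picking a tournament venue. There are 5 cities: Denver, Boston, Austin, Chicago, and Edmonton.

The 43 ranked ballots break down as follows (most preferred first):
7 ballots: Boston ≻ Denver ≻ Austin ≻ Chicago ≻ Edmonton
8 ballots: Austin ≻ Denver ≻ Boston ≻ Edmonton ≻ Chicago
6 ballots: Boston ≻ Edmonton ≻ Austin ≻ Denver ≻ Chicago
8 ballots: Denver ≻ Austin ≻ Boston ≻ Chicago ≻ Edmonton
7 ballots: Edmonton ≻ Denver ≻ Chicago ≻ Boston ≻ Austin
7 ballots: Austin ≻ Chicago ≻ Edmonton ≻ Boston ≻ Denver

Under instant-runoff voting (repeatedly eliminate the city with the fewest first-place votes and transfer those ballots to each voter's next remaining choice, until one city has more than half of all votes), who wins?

Denver

Round 1: Denver 8, Boston 13, Austin 15, Chicago 0, Edmonton 7. Chicago eliminated.
Round 2: Denver 8, Boston 13, Austin 15, Edmonton 7. Edmonton eliminated.
Round 3: Denver 15, Boston 13, Austin 15. Boston eliminated.
Round 4: Denver 22, Austin 21. Denver has a majority (≥22).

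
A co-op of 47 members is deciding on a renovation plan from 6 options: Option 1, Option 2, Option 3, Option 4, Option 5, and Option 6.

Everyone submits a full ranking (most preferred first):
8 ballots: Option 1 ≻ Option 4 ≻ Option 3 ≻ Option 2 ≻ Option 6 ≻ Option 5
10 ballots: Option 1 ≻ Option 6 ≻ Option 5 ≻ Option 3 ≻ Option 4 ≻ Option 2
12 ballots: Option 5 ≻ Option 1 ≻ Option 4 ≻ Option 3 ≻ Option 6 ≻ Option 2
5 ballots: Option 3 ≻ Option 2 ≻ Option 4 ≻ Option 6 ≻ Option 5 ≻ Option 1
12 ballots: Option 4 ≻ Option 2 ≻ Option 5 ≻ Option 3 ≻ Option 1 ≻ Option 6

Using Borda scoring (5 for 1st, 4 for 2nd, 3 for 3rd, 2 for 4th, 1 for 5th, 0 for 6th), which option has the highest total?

Option 1: 8×5 + 10×5 + 12×4 + 5×0 + 12×1 = 150
Option 2: 8×2 + 10×0 + 12×0 + 5×4 + 12×4 = 84
Option 3: 8×3 + 10×2 + 12×2 + 5×5 + 12×2 = 117
Option 4: 8×4 + 10×1 + 12×3 + 5×3 + 12×5 = 153
Option 5: 8×0 + 10×3 + 12×5 + 5×1 + 12×3 = 131
Option 6: 8×1 + 10×4 + 12×1 + 5×2 + 12×0 = 70

Option 4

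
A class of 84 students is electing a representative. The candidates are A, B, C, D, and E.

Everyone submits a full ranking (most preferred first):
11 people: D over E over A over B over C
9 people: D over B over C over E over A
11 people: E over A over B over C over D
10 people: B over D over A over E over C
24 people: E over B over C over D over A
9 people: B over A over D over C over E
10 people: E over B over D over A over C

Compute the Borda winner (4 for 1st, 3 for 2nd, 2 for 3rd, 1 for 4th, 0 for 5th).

A: 11×2 + 9×0 + 11×3 + 10×2 + 24×0 + 9×3 + 10×1 = 112
B: 11×1 + 9×3 + 11×2 + 10×4 + 24×3 + 9×4 + 10×3 = 238
C: 11×0 + 9×2 + 11×1 + 10×0 + 24×2 + 9×1 + 10×0 = 86
D: 11×4 + 9×4 + 11×0 + 10×3 + 24×1 + 9×2 + 10×2 = 172
E: 11×3 + 9×1 + 11×4 + 10×1 + 24×4 + 9×0 + 10×4 = 232

B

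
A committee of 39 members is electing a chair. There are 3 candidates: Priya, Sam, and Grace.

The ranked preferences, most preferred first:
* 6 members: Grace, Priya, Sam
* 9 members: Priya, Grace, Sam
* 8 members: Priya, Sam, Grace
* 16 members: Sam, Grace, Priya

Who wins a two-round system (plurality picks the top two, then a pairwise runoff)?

Priya

Round 1 first-place votes: Priya 17, Sam 16, Grace 6. Priya and Sam advance.
Runoff: Priya is ranked above Sam on 23 ballots, Sam above Priya on 16.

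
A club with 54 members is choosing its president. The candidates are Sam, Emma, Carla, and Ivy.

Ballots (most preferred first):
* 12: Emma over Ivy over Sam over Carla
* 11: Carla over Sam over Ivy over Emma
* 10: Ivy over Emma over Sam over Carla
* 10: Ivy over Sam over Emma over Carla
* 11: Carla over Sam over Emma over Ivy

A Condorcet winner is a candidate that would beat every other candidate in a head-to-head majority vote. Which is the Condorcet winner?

Ivy vs Sam: 32–22
Ivy vs Emma: 31–23
Ivy vs Carla: 32–22
Ivy beats every other candidate.

Ivy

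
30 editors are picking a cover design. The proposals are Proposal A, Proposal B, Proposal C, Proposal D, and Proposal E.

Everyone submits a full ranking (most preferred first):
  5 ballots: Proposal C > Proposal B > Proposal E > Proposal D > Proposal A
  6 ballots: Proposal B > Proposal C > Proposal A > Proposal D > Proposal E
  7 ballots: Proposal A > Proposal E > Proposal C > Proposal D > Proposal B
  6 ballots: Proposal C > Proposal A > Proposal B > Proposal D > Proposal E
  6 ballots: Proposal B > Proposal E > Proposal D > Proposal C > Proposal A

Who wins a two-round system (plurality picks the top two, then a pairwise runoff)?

Proposal C

Round 1 first-place votes: Proposal A 7, Proposal B 12, Proposal C 11, Proposal D 0, Proposal E 0. Proposal B and Proposal C advance.
Runoff: Proposal B is ranked above Proposal C on 12 ballots, Proposal C above Proposal B on 18.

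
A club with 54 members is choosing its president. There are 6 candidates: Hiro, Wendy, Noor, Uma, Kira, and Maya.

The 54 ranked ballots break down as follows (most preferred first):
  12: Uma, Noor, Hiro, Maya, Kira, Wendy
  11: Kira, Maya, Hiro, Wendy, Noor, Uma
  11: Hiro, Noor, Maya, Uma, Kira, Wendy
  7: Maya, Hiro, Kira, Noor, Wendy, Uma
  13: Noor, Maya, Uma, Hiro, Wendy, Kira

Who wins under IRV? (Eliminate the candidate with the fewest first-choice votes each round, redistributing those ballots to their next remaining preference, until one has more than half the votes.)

Round 1: Hiro 11, Wendy 0, Noor 13, Uma 12, Kira 11, Maya 7. Wendy eliminated.
Round 2: Hiro 11, Noor 13, Uma 12, Kira 11, Maya 7. Maya eliminated.
Round 3: Hiro 18, Noor 13, Uma 12, Kira 11. Kira eliminated.
Round 4: Hiro 29, Noor 13, Uma 12. Hiro has a majority (≥28).

Hiro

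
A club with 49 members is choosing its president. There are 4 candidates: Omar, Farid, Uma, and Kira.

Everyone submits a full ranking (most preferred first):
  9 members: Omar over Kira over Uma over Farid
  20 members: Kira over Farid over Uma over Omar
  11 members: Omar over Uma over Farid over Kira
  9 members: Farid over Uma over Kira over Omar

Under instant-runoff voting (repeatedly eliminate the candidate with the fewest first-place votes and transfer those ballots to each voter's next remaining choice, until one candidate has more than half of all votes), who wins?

Round 1: Omar 20, Farid 9, Uma 0, Kira 20. Uma eliminated.
Round 2: Omar 20, Farid 9, Kira 20. Farid eliminated.
Round 3: Omar 20, Kira 29. Kira has a majority (≥25).

Kira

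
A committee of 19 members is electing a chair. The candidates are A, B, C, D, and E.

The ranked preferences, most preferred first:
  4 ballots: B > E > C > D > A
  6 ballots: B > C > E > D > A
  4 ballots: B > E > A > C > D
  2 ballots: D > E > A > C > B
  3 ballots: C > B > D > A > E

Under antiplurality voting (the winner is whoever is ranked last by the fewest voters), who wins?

C

Last-place votes: A 10, B 2, C 0, D 4, E 3.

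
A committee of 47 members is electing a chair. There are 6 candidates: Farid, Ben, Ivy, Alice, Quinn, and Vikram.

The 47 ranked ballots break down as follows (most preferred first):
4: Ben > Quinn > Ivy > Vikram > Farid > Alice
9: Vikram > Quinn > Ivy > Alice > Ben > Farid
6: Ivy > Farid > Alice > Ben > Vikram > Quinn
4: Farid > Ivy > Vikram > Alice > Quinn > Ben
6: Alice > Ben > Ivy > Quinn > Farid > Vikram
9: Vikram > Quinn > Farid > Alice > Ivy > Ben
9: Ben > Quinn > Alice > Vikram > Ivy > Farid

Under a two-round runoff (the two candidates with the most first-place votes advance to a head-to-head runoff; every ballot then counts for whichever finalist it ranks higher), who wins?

Round 1 first-place votes: Farid 4, Ben 13, Ivy 6, Alice 6, Quinn 0, Vikram 18. Vikram and Ben advance.
Runoff: Vikram is ranked above Ben on 22 ballots, Ben above Vikram on 25.

Ben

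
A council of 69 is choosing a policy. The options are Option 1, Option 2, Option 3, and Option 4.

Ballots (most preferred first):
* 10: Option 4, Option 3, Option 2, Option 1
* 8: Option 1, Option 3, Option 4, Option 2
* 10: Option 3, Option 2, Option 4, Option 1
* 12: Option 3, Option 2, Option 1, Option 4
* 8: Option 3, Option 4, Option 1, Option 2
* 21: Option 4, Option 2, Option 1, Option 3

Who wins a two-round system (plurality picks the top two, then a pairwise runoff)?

Round 1 first-place votes: Option 1 8, Option 2 0, Option 3 30, Option 4 31. Option 4 and Option 3 advance.
Runoff: Option 4 is ranked above Option 3 on 31 ballots, Option 3 above Option 4 on 38.

Option 3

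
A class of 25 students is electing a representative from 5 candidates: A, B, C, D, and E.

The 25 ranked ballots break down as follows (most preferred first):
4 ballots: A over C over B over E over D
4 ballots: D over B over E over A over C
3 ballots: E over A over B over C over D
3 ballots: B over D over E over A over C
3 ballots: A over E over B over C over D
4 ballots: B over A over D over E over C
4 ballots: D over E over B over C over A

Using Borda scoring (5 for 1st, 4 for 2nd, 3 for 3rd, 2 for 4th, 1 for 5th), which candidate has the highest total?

A: 4×5 + 4×2 + 3×4 + 3×2 + 3×5 + 4×4 + 4×1 = 81
B: 4×3 + 4×4 + 3×3 + 3×5 + 3×3 + 4×5 + 4×3 = 93
C: 4×4 + 4×1 + 3×2 + 3×1 + 3×2 + 4×1 + 4×2 = 47
D: 4×1 + 4×5 + 3×1 + 3×4 + 3×1 + 4×3 + 4×5 = 74
E: 4×2 + 4×3 + 3×5 + 3×3 + 3×4 + 4×2 + 4×4 = 80

B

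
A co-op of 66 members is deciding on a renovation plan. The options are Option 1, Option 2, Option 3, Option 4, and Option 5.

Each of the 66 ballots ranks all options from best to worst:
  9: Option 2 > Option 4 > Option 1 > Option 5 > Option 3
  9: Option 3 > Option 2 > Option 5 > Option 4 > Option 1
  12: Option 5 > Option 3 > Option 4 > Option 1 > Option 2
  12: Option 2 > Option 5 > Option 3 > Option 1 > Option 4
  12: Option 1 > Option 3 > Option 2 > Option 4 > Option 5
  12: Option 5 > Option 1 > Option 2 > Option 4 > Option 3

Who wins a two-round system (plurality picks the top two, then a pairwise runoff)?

Round 1 first-place votes: Option 1 12, Option 2 21, Option 3 9, Option 4 0, Option 5 24. Option 5 and Option 2 advance.
Runoff: Option 5 is ranked above Option 2 on 24 ballots, Option 2 above Option 5 on 42.

Option 2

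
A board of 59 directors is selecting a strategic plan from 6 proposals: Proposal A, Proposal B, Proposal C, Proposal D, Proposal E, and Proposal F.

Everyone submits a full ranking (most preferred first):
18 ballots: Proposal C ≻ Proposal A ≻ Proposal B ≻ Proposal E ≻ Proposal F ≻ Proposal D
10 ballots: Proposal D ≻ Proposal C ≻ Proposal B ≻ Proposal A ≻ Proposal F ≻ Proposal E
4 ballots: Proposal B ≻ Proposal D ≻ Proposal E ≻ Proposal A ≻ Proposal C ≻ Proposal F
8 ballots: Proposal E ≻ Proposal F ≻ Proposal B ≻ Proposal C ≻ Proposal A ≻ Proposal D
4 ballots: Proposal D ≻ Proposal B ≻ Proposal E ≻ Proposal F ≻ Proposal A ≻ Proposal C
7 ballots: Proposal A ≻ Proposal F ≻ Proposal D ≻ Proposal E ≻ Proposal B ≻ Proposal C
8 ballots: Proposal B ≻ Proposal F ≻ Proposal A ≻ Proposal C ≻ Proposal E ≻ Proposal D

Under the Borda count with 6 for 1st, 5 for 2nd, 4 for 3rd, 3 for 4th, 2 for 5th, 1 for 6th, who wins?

Proposal B

Proposal A: 18×5 + 10×3 + 4×3 + 8×2 + 4×2 + 7×6 + 8×4 = 230
Proposal B: 18×4 + 10×4 + 4×6 + 8×4 + 4×5 + 7×2 + 8×6 = 250
Proposal C: 18×6 + 10×5 + 4×2 + 8×3 + 4×1 + 7×1 + 8×3 = 225
Proposal D: 18×1 + 10×6 + 4×5 + 8×1 + 4×6 + 7×4 + 8×1 = 166
Proposal E: 18×3 + 10×1 + 4×4 + 8×6 + 4×4 + 7×3 + 8×2 = 181
Proposal F: 18×2 + 10×2 + 4×1 + 8×5 + 4×3 + 7×5 + 8×5 = 187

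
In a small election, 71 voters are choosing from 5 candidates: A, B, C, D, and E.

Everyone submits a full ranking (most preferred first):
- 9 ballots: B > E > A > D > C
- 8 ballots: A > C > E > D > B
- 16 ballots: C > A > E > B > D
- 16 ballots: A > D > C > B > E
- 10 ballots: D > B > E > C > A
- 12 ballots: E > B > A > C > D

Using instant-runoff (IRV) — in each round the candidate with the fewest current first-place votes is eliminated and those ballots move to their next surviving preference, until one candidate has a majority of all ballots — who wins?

Round 1: A 24, B 9, C 16, D 10, E 12. B eliminated.
Round 2: A 24, C 16, D 10, E 21. D eliminated.
Round 3: A 24, C 16, E 31. C eliminated.
Round 4: A 40, E 31. A has a majority (≥36).

A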